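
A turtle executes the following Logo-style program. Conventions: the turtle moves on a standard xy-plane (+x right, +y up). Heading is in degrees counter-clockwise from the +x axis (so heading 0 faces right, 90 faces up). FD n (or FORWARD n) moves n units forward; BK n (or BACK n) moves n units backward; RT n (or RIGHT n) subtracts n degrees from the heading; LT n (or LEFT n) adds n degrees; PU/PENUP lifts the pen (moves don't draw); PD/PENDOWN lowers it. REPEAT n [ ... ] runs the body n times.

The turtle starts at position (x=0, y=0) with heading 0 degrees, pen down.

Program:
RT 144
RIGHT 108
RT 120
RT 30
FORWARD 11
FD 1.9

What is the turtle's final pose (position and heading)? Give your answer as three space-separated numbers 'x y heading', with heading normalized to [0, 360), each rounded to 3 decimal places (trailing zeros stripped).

Answer: 9.587 -8.632 318

Derivation:
Executing turtle program step by step:
Start: pos=(0,0), heading=0, pen down
RT 144: heading 0 -> 216
RT 108: heading 216 -> 108
RT 120: heading 108 -> 348
RT 30: heading 348 -> 318
FD 11: (0,0) -> (8.175,-7.36) [heading=318, draw]
FD 1.9: (8.175,-7.36) -> (9.587,-8.632) [heading=318, draw]
Final: pos=(9.587,-8.632), heading=318, 2 segment(s) drawn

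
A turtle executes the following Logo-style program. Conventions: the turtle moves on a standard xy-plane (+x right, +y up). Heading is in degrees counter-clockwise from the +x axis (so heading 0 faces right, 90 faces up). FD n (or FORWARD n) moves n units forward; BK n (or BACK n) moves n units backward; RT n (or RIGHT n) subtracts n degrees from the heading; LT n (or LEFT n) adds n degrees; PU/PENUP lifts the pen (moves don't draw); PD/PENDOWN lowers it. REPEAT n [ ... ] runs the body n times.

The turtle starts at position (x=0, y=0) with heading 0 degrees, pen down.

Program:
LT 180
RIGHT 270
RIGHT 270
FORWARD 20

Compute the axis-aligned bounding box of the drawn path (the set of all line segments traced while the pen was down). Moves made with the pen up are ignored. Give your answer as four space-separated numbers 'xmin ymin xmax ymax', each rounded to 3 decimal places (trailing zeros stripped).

Answer: 0 0 20 0

Derivation:
Executing turtle program step by step:
Start: pos=(0,0), heading=0, pen down
LT 180: heading 0 -> 180
RT 270: heading 180 -> 270
RT 270: heading 270 -> 0
FD 20: (0,0) -> (20,0) [heading=0, draw]
Final: pos=(20,0), heading=0, 1 segment(s) drawn

Segment endpoints: x in {0, 20}, y in {0, 0}
xmin=0, ymin=0, xmax=20, ymax=0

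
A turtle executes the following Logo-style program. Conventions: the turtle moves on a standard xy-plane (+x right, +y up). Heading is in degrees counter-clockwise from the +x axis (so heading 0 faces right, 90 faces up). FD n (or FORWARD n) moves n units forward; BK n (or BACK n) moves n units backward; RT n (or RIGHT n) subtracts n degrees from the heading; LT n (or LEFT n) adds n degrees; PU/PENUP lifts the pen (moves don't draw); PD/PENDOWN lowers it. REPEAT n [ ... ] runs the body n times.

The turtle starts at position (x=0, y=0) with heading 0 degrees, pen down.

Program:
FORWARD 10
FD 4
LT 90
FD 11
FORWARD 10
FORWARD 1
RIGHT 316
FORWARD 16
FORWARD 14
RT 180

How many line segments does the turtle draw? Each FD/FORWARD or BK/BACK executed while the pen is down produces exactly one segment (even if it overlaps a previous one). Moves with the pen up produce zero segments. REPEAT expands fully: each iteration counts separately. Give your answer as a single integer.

Executing turtle program step by step:
Start: pos=(0,0), heading=0, pen down
FD 10: (0,0) -> (10,0) [heading=0, draw]
FD 4: (10,0) -> (14,0) [heading=0, draw]
LT 90: heading 0 -> 90
FD 11: (14,0) -> (14,11) [heading=90, draw]
FD 10: (14,11) -> (14,21) [heading=90, draw]
FD 1: (14,21) -> (14,22) [heading=90, draw]
RT 316: heading 90 -> 134
FD 16: (14,22) -> (2.885,33.509) [heading=134, draw]
FD 14: (2.885,33.509) -> (-6.84,43.58) [heading=134, draw]
RT 180: heading 134 -> 314
Final: pos=(-6.84,43.58), heading=314, 7 segment(s) drawn
Segments drawn: 7

Answer: 7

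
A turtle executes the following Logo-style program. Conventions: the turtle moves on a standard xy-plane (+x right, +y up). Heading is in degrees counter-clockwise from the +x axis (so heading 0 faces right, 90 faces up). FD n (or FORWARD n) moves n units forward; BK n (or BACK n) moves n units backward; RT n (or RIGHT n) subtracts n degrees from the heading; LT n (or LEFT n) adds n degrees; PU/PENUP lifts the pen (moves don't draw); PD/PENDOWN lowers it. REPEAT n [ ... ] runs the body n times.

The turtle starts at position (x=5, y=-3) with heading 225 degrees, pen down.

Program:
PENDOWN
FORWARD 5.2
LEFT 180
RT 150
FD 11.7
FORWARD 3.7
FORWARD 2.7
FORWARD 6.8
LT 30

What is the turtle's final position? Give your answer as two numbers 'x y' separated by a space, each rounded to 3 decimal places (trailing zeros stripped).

Executing turtle program step by step:
Start: pos=(5,-3), heading=225, pen down
PD: pen down
FD 5.2: (5,-3) -> (1.323,-6.677) [heading=225, draw]
LT 180: heading 225 -> 45
RT 150: heading 45 -> 255
FD 11.7: (1.323,-6.677) -> (-1.705,-17.978) [heading=255, draw]
FD 3.7: (-1.705,-17.978) -> (-2.663,-21.552) [heading=255, draw]
FD 2.7: (-2.663,-21.552) -> (-3.362,-24.16) [heading=255, draw]
FD 6.8: (-3.362,-24.16) -> (-5.122,-30.729) [heading=255, draw]
LT 30: heading 255 -> 285
Final: pos=(-5.122,-30.729), heading=285, 5 segment(s) drawn

Answer: -5.122 -30.729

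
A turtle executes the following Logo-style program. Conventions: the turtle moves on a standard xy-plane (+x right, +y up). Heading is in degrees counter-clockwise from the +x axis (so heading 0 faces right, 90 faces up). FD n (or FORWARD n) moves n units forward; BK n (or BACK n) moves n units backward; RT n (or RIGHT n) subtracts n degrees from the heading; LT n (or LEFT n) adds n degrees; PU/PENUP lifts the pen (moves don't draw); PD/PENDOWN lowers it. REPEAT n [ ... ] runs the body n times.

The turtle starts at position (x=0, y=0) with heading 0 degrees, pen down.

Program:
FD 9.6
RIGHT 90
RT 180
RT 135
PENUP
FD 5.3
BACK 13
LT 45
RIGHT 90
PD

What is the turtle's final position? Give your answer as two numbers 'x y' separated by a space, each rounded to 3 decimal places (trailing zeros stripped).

Answer: 4.155 5.445

Derivation:
Executing turtle program step by step:
Start: pos=(0,0), heading=0, pen down
FD 9.6: (0,0) -> (9.6,0) [heading=0, draw]
RT 90: heading 0 -> 270
RT 180: heading 270 -> 90
RT 135: heading 90 -> 315
PU: pen up
FD 5.3: (9.6,0) -> (13.348,-3.748) [heading=315, move]
BK 13: (13.348,-3.748) -> (4.155,5.445) [heading=315, move]
LT 45: heading 315 -> 0
RT 90: heading 0 -> 270
PD: pen down
Final: pos=(4.155,5.445), heading=270, 1 segment(s) drawn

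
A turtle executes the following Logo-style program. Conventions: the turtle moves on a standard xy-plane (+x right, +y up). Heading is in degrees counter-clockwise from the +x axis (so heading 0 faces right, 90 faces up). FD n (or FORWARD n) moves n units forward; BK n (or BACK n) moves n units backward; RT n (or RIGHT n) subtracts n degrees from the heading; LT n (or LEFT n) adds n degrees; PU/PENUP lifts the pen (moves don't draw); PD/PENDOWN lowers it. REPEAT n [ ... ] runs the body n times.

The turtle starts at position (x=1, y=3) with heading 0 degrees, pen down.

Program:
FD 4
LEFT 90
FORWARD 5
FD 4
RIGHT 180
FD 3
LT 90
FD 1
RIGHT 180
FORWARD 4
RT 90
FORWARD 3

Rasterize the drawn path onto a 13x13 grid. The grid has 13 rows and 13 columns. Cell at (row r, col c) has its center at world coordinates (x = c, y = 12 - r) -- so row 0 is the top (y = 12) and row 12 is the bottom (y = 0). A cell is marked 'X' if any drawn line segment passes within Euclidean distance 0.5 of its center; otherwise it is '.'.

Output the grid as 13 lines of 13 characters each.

Segment 0: (1,3) -> (5,3)
Segment 1: (5,3) -> (5,8)
Segment 2: (5,8) -> (5,12)
Segment 3: (5,12) -> (5,9)
Segment 4: (5,9) -> (6,9)
Segment 5: (6,9) -> (2,9)
Segment 6: (2,9) -> (2,12)

Answer: ..X..X.......
..X..X.......
..X..X.......
..XXXXX......
.....X.......
.....X.......
.....X.......
.....X.......
.....X.......
.XXXXX.......
.............
.............
.............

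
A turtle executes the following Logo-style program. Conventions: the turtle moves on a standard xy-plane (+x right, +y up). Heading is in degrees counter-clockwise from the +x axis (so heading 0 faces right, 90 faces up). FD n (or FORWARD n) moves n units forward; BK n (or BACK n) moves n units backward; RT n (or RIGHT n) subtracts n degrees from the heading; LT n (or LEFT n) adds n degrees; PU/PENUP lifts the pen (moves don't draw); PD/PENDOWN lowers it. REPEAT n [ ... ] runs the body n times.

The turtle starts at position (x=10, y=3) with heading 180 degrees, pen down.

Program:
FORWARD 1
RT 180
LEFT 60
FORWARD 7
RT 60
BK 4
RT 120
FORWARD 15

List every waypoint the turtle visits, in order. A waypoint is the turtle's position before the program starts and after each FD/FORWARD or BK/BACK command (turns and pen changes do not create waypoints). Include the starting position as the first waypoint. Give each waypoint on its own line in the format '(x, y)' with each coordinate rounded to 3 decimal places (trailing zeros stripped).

Executing turtle program step by step:
Start: pos=(10,3), heading=180, pen down
FD 1: (10,3) -> (9,3) [heading=180, draw]
RT 180: heading 180 -> 0
LT 60: heading 0 -> 60
FD 7: (9,3) -> (12.5,9.062) [heading=60, draw]
RT 60: heading 60 -> 0
BK 4: (12.5,9.062) -> (8.5,9.062) [heading=0, draw]
RT 120: heading 0 -> 240
FD 15: (8.5,9.062) -> (1,-3.928) [heading=240, draw]
Final: pos=(1,-3.928), heading=240, 4 segment(s) drawn
Waypoints (5 total):
(10, 3)
(9, 3)
(12.5, 9.062)
(8.5, 9.062)
(1, -3.928)

Answer: (10, 3)
(9, 3)
(12.5, 9.062)
(8.5, 9.062)
(1, -3.928)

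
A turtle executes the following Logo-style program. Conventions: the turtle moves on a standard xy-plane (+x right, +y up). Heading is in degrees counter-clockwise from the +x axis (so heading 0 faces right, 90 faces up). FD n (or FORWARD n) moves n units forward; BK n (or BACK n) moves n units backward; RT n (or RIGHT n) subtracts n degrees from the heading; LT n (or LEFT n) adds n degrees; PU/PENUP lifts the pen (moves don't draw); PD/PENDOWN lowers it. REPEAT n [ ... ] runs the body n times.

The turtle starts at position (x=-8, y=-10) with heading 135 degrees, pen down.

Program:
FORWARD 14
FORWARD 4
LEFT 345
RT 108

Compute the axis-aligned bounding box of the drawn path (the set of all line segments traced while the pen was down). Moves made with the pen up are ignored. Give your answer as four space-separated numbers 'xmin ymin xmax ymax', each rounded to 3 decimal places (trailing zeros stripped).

Executing turtle program step by step:
Start: pos=(-8,-10), heading=135, pen down
FD 14: (-8,-10) -> (-17.899,-0.101) [heading=135, draw]
FD 4: (-17.899,-0.101) -> (-20.728,2.728) [heading=135, draw]
LT 345: heading 135 -> 120
RT 108: heading 120 -> 12
Final: pos=(-20.728,2.728), heading=12, 2 segment(s) drawn

Segment endpoints: x in {-20.728, -17.899, -8}, y in {-10, -0.101, 2.728}
xmin=-20.728, ymin=-10, xmax=-8, ymax=2.728

Answer: -20.728 -10 -8 2.728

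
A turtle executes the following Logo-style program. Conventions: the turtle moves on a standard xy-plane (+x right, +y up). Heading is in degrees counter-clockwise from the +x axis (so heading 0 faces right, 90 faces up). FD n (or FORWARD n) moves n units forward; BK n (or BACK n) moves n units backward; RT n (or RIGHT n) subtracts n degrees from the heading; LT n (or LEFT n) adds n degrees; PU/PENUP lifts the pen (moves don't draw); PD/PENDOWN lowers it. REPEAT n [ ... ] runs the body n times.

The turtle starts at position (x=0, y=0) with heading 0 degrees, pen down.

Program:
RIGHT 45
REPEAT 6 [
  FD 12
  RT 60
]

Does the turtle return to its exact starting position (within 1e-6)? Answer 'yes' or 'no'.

Answer: yes

Derivation:
Executing turtle program step by step:
Start: pos=(0,0), heading=0, pen down
RT 45: heading 0 -> 315
REPEAT 6 [
  -- iteration 1/6 --
  FD 12: (0,0) -> (8.485,-8.485) [heading=315, draw]
  RT 60: heading 315 -> 255
  -- iteration 2/6 --
  FD 12: (8.485,-8.485) -> (5.379,-20.076) [heading=255, draw]
  RT 60: heading 255 -> 195
  -- iteration 3/6 --
  FD 12: (5.379,-20.076) -> (-6.212,-23.182) [heading=195, draw]
  RT 60: heading 195 -> 135
  -- iteration 4/6 --
  FD 12: (-6.212,-23.182) -> (-14.697,-14.697) [heading=135, draw]
  RT 60: heading 135 -> 75
  -- iteration 5/6 --
  FD 12: (-14.697,-14.697) -> (-11.591,-3.106) [heading=75, draw]
  RT 60: heading 75 -> 15
  -- iteration 6/6 --
  FD 12: (-11.591,-3.106) -> (0,0) [heading=15, draw]
  RT 60: heading 15 -> 315
]
Final: pos=(0,0), heading=315, 6 segment(s) drawn

Start position: (0, 0)
Final position: (0, 0)
Distance = 0; < 1e-6 -> CLOSED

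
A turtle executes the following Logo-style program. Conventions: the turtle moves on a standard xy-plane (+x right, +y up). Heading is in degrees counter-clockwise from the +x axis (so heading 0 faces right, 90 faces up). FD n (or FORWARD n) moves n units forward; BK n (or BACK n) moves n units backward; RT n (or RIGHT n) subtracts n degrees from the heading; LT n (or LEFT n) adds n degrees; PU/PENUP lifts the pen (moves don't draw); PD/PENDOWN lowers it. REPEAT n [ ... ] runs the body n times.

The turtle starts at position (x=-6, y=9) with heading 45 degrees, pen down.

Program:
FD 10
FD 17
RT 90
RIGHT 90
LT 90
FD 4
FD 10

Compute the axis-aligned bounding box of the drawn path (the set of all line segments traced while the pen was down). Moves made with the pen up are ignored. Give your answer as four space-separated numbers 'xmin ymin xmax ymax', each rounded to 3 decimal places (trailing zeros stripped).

Executing turtle program step by step:
Start: pos=(-6,9), heading=45, pen down
FD 10: (-6,9) -> (1.071,16.071) [heading=45, draw]
FD 17: (1.071,16.071) -> (13.092,28.092) [heading=45, draw]
RT 90: heading 45 -> 315
RT 90: heading 315 -> 225
LT 90: heading 225 -> 315
FD 4: (13.092,28.092) -> (15.92,25.263) [heading=315, draw]
FD 10: (15.92,25.263) -> (22.991,18.192) [heading=315, draw]
Final: pos=(22.991,18.192), heading=315, 4 segment(s) drawn

Segment endpoints: x in {-6, 1.071, 13.092, 15.92, 22.991}, y in {9, 16.071, 18.192, 25.263, 28.092}
xmin=-6, ymin=9, xmax=22.991, ymax=28.092

Answer: -6 9 22.991 28.092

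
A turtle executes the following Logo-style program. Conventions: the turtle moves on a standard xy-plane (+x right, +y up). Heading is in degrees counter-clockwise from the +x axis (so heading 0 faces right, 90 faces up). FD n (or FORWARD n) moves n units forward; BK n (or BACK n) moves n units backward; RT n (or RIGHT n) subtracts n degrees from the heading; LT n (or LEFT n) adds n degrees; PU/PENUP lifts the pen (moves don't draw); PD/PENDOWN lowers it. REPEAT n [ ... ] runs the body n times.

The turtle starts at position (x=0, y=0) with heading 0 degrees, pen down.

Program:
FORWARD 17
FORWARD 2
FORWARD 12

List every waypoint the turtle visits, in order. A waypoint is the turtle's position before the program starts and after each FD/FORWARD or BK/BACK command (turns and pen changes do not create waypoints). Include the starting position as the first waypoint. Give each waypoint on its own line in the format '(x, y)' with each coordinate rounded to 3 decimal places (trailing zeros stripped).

Executing turtle program step by step:
Start: pos=(0,0), heading=0, pen down
FD 17: (0,0) -> (17,0) [heading=0, draw]
FD 2: (17,0) -> (19,0) [heading=0, draw]
FD 12: (19,0) -> (31,0) [heading=0, draw]
Final: pos=(31,0), heading=0, 3 segment(s) drawn
Waypoints (4 total):
(0, 0)
(17, 0)
(19, 0)
(31, 0)

Answer: (0, 0)
(17, 0)
(19, 0)
(31, 0)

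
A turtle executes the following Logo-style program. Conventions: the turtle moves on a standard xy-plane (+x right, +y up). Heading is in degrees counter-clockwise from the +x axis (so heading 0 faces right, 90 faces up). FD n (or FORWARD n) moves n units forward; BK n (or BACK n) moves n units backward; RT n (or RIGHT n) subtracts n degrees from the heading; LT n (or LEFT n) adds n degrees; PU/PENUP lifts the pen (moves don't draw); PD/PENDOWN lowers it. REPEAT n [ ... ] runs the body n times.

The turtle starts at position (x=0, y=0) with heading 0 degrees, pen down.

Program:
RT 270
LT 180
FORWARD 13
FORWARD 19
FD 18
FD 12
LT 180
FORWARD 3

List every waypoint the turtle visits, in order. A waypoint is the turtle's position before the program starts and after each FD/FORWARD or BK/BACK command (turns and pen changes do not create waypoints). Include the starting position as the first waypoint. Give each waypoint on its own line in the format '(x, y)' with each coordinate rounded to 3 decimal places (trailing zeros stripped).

Answer: (0, 0)
(0, -13)
(0, -32)
(0, -50)
(0, -62)
(0, -59)

Derivation:
Executing turtle program step by step:
Start: pos=(0,0), heading=0, pen down
RT 270: heading 0 -> 90
LT 180: heading 90 -> 270
FD 13: (0,0) -> (0,-13) [heading=270, draw]
FD 19: (0,-13) -> (0,-32) [heading=270, draw]
FD 18: (0,-32) -> (0,-50) [heading=270, draw]
FD 12: (0,-50) -> (0,-62) [heading=270, draw]
LT 180: heading 270 -> 90
FD 3: (0,-62) -> (0,-59) [heading=90, draw]
Final: pos=(0,-59), heading=90, 5 segment(s) drawn
Waypoints (6 total):
(0, 0)
(0, -13)
(0, -32)
(0, -50)
(0, -62)
(0, -59)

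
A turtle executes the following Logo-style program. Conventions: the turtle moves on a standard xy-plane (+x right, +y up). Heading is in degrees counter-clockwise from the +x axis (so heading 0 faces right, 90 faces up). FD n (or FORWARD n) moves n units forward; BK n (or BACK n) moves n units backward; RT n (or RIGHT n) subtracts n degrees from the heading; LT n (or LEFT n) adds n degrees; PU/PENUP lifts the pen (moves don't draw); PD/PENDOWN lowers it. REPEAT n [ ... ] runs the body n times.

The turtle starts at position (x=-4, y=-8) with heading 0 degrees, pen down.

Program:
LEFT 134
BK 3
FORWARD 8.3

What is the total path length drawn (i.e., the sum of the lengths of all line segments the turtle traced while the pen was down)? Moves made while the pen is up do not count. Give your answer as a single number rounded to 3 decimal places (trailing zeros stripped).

Executing turtle program step by step:
Start: pos=(-4,-8), heading=0, pen down
LT 134: heading 0 -> 134
BK 3: (-4,-8) -> (-1.916,-10.158) [heading=134, draw]
FD 8.3: (-1.916,-10.158) -> (-7.682,-4.187) [heading=134, draw]
Final: pos=(-7.682,-4.187), heading=134, 2 segment(s) drawn

Segment lengths:
  seg 1: (-4,-8) -> (-1.916,-10.158), length = 3
  seg 2: (-1.916,-10.158) -> (-7.682,-4.187), length = 8.3
Total = 11.3

Answer: 11.3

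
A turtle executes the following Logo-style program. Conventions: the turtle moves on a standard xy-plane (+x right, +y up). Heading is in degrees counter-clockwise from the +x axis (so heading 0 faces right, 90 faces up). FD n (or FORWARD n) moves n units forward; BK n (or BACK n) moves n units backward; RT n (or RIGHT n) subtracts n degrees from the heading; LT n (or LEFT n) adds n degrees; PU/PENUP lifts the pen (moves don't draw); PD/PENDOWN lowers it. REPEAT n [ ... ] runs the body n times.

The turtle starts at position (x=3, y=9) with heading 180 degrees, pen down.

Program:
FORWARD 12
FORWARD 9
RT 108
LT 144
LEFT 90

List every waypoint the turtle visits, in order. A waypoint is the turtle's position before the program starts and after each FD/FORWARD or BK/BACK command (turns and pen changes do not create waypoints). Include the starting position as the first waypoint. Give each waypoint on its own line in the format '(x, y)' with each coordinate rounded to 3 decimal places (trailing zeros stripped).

Executing turtle program step by step:
Start: pos=(3,9), heading=180, pen down
FD 12: (3,9) -> (-9,9) [heading=180, draw]
FD 9: (-9,9) -> (-18,9) [heading=180, draw]
RT 108: heading 180 -> 72
LT 144: heading 72 -> 216
LT 90: heading 216 -> 306
Final: pos=(-18,9), heading=306, 2 segment(s) drawn
Waypoints (3 total):
(3, 9)
(-9, 9)
(-18, 9)

Answer: (3, 9)
(-9, 9)
(-18, 9)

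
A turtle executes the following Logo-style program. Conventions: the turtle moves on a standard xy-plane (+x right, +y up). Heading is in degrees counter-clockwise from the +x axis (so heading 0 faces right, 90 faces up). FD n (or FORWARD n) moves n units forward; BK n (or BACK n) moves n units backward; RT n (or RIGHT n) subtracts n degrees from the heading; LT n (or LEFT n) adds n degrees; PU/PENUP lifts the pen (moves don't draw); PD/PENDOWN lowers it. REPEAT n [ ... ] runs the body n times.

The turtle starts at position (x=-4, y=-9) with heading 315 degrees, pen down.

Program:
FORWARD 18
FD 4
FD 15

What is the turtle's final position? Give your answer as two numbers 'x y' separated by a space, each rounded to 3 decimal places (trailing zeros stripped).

Answer: 22.163 -35.163

Derivation:
Executing turtle program step by step:
Start: pos=(-4,-9), heading=315, pen down
FD 18: (-4,-9) -> (8.728,-21.728) [heading=315, draw]
FD 4: (8.728,-21.728) -> (11.556,-24.556) [heading=315, draw]
FD 15: (11.556,-24.556) -> (22.163,-35.163) [heading=315, draw]
Final: pos=(22.163,-35.163), heading=315, 3 segment(s) drawn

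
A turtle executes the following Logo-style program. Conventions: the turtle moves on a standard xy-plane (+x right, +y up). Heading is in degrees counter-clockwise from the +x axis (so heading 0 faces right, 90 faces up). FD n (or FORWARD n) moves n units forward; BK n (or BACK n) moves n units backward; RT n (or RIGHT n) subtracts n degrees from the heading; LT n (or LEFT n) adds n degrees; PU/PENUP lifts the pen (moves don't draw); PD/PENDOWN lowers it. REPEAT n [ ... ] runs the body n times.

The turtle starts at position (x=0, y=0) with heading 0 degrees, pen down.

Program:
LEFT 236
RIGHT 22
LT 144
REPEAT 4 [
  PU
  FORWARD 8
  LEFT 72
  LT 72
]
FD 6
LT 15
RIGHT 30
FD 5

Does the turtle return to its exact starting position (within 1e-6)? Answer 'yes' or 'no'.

Executing turtle program step by step:
Start: pos=(0,0), heading=0, pen down
LT 236: heading 0 -> 236
RT 22: heading 236 -> 214
LT 144: heading 214 -> 358
REPEAT 4 [
  -- iteration 1/4 --
  PU: pen up
  FD 8: (0,0) -> (7.995,-0.279) [heading=358, move]
  LT 72: heading 358 -> 70
  LT 72: heading 70 -> 142
  -- iteration 2/4 --
  PU: pen up
  FD 8: (7.995,-0.279) -> (1.691,4.646) [heading=142, move]
  LT 72: heading 142 -> 214
  LT 72: heading 214 -> 286
  -- iteration 3/4 --
  PU: pen up
  FD 8: (1.691,4.646) -> (3.896,-3.044) [heading=286, move]
  LT 72: heading 286 -> 358
  LT 72: heading 358 -> 70
  -- iteration 4/4 --
  PU: pen up
  FD 8: (3.896,-3.044) -> (6.632,4.474) [heading=70, move]
  LT 72: heading 70 -> 142
  LT 72: heading 142 -> 214
]
FD 6: (6.632,4.474) -> (1.658,1.118) [heading=214, move]
LT 15: heading 214 -> 229
RT 30: heading 229 -> 199
FD 5: (1.658,1.118) -> (-3.07,-0.509) [heading=199, move]
Final: pos=(-3.07,-0.509), heading=199, 0 segment(s) drawn

Start position: (0, 0)
Final position: (-3.07, -0.509)
Distance = 3.112; >= 1e-6 -> NOT closed

Answer: no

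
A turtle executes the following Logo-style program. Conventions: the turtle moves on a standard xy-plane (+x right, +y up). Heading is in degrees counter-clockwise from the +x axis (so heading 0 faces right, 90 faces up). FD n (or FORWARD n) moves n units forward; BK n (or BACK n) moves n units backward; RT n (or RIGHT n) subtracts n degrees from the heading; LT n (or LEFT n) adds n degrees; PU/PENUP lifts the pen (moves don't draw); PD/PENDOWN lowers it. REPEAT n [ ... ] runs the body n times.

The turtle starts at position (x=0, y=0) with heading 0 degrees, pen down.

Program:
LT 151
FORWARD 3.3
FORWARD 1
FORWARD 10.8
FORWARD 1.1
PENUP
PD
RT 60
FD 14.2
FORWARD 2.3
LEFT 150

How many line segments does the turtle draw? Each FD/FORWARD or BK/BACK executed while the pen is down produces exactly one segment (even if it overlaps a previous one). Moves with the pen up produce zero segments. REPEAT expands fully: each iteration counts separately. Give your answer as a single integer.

Answer: 6

Derivation:
Executing turtle program step by step:
Start: pos=(0,0), heading=0, pen down
LT 151: heading 0 -> 151
FD 3.3: (0,0) -> (-2.886,1.6) [heading=151, draw]
FD 1: (-2.886,1.6) -> (-3.761,2.085) [heading=151, draw]
FD 10.8: (-3.761,2.085) -> (-13.207,7.321) [heading=151, draw]
FD 1.1: (-13.207,7.321) -> (-14.169,7.854) [heading=151, draw]
PU: pen up
PD: pen down
RT 60: heading 151 -> 91
FD 14.2: (-14.169,7.854) -> (-14.417,22.052) [heading=91, draw]
FD 2.3: (-14.417,22.052) -> (-14.457,24.351) [heading=91, draw]
LT 150: heading 91 -> 241
Final: pos=(-14.457,24.351), heading=241, 6 segment(s) drawn
Segments drawn: 6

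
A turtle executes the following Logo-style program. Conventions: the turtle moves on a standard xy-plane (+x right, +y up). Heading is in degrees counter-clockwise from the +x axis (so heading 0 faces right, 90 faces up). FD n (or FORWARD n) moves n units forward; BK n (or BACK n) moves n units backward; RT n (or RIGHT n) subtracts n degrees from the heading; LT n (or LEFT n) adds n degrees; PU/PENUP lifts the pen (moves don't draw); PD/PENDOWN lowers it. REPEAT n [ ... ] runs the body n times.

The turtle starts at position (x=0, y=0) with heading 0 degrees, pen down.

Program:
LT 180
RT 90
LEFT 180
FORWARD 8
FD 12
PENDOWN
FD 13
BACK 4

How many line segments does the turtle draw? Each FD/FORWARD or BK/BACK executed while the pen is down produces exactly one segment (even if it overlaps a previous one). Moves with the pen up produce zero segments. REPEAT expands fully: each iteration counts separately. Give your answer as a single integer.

Executing turtle program step by step:
Start: pos=(0,0), heading=0, pen down
LT 180: heading 0 -> 180
RT 90: heading 180 -> 90
LT 180: heading 90 -> 270
FD 8: (0,0) -> (0,-8) [heading=270, draw]
FD 12: (0,-8) -> (0,-20) [heading=270, draw]
PD: pen down
FD 13: (0,-20) -> (0,-33) [heading=270, draw]
BK 4: (0,-33) -> (0,-29) [heading=270, draw]
Final: pos=(0,-29), heading=270, 4 segment(s) drawn
Segments drawn: 4

Answer: 4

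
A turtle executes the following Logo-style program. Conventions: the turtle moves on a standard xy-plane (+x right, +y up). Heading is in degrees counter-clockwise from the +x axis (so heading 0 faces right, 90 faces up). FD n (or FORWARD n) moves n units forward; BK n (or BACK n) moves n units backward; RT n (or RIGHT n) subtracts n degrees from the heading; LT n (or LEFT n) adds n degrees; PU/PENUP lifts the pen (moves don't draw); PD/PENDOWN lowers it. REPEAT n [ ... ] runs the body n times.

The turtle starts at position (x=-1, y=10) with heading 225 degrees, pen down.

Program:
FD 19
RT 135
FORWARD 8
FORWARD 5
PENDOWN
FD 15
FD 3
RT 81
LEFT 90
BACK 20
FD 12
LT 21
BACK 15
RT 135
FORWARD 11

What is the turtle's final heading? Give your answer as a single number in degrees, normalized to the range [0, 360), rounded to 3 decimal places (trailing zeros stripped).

Answer: 345

Derivation:
Executing turtle program step by step:
Start: pos=(-1,10), heading=225, pen down
FD 19: (-1,10) -> (-14.435,-3.435) [heading=225, draw]
RT 135: heading 225 -> 90
FD 8: (-14.435,-3.435) -> (-14.435,4.565) [heading=90, draw]
FD 5: (-14.435,4.565) -> (-14.435,9.565) [heading=90, draw]
PD: pen down
FD 15: (-14.435,9.565) -> (-14.435,24.565) [heading=90, draw]
FD 3: (-14.435,24.565) -> (-14.435,27.565) [heading=90, draw]
RT 81: heading 90 -> 9
LT 90: heading 9 -> 99
BK 20: (-14.435,27.565) -> (-11.306,7.811) [heading=99, draw]
FD 12: (-11.306,7.811) -> (-13.184,19.663) [heading=99, draw]
LT 21: heading 99 -> 120
BK 15: (-13.184,19.663) -> (-5.684,6.673) [heading=120, draw]
RT 135: heading 120 -> 345
FD 11: (-5.684,6.673) -> (4.942,3.826) [heading=345, draw]
Final: pos=(4.942,3.826), heading=345, 9 segment(s) drawn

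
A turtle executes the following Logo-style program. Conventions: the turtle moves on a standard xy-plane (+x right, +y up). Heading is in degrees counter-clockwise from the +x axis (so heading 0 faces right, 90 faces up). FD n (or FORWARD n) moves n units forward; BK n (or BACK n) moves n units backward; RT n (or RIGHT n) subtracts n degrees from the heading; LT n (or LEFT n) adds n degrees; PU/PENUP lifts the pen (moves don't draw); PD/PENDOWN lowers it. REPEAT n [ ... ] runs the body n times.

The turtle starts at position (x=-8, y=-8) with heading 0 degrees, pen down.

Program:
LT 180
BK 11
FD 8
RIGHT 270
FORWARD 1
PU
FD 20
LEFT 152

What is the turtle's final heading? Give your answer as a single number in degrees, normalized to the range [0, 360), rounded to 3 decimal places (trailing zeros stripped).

Answer: 62

Derivation:
Executing turtle program step by step:
Start: pos=(-8,-8), heading=0, pen down
LT 180: heading 0 -> 180
BK 11: (-8,-8) -> (3,-8) [heading=180, draw]
FD 8: (3,-8) -> (-5,-8) [heading=180, draw]
RT 270: heading 180 -> 270
FD 1: (-5,-8) -> (-5,-9) [heading=270, draw]
PU: pen up
FD 20: (-5,-9) -> (-5,-29) [heading=270, move]
LT 152: heading 270 -> 62
Final: pos=(-5,-29), heading=62, 3 segment(s) drawn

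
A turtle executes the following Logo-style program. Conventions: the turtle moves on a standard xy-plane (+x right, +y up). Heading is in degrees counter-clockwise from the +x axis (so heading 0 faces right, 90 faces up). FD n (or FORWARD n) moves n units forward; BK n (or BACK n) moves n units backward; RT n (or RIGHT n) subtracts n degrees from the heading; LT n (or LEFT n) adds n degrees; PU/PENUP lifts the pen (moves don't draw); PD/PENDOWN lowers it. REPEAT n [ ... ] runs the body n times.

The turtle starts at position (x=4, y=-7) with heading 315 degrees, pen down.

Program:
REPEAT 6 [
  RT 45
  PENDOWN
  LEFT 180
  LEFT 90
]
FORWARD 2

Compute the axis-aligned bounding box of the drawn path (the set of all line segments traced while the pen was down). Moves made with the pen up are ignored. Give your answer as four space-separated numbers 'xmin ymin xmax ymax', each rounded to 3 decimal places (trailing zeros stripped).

Answer: 2.586 -8.414 4 -7

Derivation:
Executing turtle program step by step:
Start: pos=(4,-7), heading=315, pen down
REPEAT 6 [
  -- iteration 1/6 --
  RT 45: heading 315 -> 270
  PD: pen down
  LT 180: heading 270 -> 90
  LT 90: heading 90 -> 180
  -- iteration 2/6 --
  RT 45: heading 180 -> 135
  PD: pen down
  LT 180: heading 135 -> 315
  LT 90: heading 315 -> 45
  -- iteration 3/6 --
  RT 45: heading 45 -> 0
  PD: pen down
  LT 180: heading 0 -> 180
  LT 90: heading 180 -> 270
  -- iteration 4/6 --
  RT 45: heading 270 -> 225
  PD: pen down
  LT 180: heading 225 -> 45
  LT 90: heading 45 -> 135
  -- iteration 5/6 --
  RT 45: heading 135 -> 90
  PD: pen down
  LT 180: heading 90 -> 270
  LT 90: heading 270 -> 0
  -- iteration 6/6 --
  RT 45: heading 0 -> 315
  PD: pen down
  LT 180: heading 315 -> 135
  LT 90: heading 135 -> 225
]
FD 2: (4,-7) -> (2.586,-8.414) [heading=225, draw]
Final: pos=(2.586,-8.414), heading=225, 1 segment(s) drawn

Segment endpoints: x in {2.586, 4}, y in {-8.414, -7}
xmin=2.586, ymin=-8.414, xmax=4, ymax=-7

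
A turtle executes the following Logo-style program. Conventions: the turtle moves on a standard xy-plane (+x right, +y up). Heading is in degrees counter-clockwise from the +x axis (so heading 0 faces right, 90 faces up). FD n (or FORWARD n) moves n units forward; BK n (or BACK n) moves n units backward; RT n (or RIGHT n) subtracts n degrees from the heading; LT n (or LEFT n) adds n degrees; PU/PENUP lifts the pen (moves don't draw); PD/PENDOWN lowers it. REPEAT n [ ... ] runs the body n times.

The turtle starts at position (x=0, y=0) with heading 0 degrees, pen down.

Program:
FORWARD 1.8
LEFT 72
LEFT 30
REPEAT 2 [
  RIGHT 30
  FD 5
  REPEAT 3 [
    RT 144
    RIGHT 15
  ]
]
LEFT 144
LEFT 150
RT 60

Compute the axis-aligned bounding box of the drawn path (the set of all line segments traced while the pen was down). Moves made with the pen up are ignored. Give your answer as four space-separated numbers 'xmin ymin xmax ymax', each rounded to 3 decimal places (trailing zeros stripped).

Answer: 0 -0.074 4.639 4.755

Derivation:
Executing turtle program step by step:
Start: pos=(0,0), heading=0, pen down
FD 1.8: (0,0) -> (1.8,0) [heading=0, draw]
LT 72: heading 0 -> 72
LT 30: heading 72 -> 102
REPEAT 2 [
  -- iteration 1/2 --
  RT 30: heading 102 -> 72
  FD 5: (1.8,0) -> (3.345,4.755) [heading=72, draw]
  REPEAT 3 [
    -- iteration 1/3 --
    RT 144: heading 72 -> 288
    RT 15: heading 288 -> 273
    -- iteration 2/3 --
    RT 144: heading 273 -> 129
    RT 15: heading 129 -> 114
    -- iteration 3/3 --
    RT 144: heading 114 -> 330
    RT 15: heading 330 -> 315
  ]
  -- iteration 2/2 --
  RT 30: heading 315 -> 285
  FD 5: (3.345,4.755) -> (4.639,-0.074) [heading=285, draw]
  REPEAT 3 [
    -- iteration 1/3 --
    RT 144: heading 285 -> 141
    RT 15: heading 141 -> 126
    -- iteration 2/3 --
    RT 144: heading 126 -> 342
    RT 15: heading 342 -> 327
    -- iteration 3/3 --
    RT 144: heading 327 -> 183
    RT 15: heading 183 -> 168
  ]
]
LT 144: heading 168 -> 312
LT 150: heading 312 -> 102
RT 60: heading 102 -> 42
Final: pos=(4.639,-0.074), heading=42, 3 segment(s) drawn

Segment endpoints: x in {0, 1.8, 3.345, 4.639}, y in {-0.074, 0, 4.755}
xmin=0, ymin=-0.074, xmax=4.639, ymax=4.755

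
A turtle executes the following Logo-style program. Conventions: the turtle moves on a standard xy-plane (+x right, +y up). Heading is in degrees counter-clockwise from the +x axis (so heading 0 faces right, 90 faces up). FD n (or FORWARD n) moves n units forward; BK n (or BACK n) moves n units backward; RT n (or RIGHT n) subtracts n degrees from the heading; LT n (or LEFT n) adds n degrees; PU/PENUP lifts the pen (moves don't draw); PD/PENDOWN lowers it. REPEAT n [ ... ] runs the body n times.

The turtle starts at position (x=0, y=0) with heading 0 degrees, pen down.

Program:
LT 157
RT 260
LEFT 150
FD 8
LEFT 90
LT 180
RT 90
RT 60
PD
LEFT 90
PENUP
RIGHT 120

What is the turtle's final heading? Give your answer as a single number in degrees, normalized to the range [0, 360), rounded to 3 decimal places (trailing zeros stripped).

Executing turtle program step by step:
Start: pos=(0,0), heading=0, pen down
LT 157: heading 0 -> 157
RT 260: heading 157 -> 257
LT 150: heading 257 -> 47
FD 8: (0,0) -> (5.456,5.851) [heading=47, draw]
LT 90: heading 47 -> 137
LT 180: heading 137 -> 317
RT 90: heading 317 -> 227
RT 60: heading 227 -> 167
PD: pen down
LT 90: heading 167 -> 257
PU: pen up
RT 120: heading 257 -> 137
Final: pos=(5.456,5.851), heading=137, 1 segment(s) drawn

Answer: 137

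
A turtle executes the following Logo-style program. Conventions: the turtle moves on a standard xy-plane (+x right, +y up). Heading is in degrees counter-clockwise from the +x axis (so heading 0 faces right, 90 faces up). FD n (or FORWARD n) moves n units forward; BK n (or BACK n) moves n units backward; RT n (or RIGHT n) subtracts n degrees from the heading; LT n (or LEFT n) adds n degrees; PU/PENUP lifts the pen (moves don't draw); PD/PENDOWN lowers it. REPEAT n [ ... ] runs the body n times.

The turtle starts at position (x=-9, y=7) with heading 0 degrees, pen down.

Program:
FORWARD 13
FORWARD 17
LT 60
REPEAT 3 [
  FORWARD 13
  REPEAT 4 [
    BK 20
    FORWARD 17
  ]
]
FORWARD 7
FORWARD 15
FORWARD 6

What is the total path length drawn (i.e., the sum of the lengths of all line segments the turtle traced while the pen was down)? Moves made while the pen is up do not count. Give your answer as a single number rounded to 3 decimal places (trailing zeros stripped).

Executing turtle program step by step:
Start: pos=(-9,7), heading=0, pen down
FD 13: (-9,7) -> (4,7) [heading=0, draw]
FD 17: (4,7) -> (21,7) [heading=0, draw]
LT 60: heading 0 -> 60
REPEAT 3 [
  -- iteration 1/3 --
  FD 13: (21,7) -> (27.5,18.258) [heading=60, draw]
  REPEAT 4 [
    -- iteration 1/4 --
    BK 20: (27.5,18.258) -> (17.5,0.938) [heading=60, draw]
    FD 17: (17.5,0.938) -> (26,15.66) [heading=60, draw]
    -- iteration 2/4 --
    BK 20: (26,15.66) -> (16,-1.66) [heading=60, draw]
    FD 17: (16,-1.66) -> (24.5,13.062) [heading=60, draw]
    -- iteration 3/4 --
    BK 20: (24.5,13.062) -> (14.5,-4.258) [heading=60, draw]
    FD 17: (14.5,-4.258) -> (23,10.464) [heading=60, draw]
    -- iteration 4/4 --
    BK 20: (23,10.464) -> (13,-6.856) [heading=60, draw]
    FD 17: (13,-6.856) -> (21.5,7.866) [heading=60, draw]
  ]
  -- iteration 2/3 --
  FD 13: (21.5,7.866) -> (28,19.124) [heading=60, draw]
  REPEAT 4 [
    -- iteration 1/4 --
    BK 20: (28,19.124) -> (18,1.804) [heading=60, draw]
    FD 17: (18,1.804) -> (26.5,16.526) [heading=60, draw]
    -- iteration 2/4 --
    BK 20: (26.5,16.526) -> (16.5,-0.794) [heading=60, draw]
    FD 17: (16.5,-0.794) -> (25,13.928) [heading=60, draw]
    -- iteration 3/4 --
    BK 20: (25,13.928) -> (15,-3.392) [heading=60, draw]
    FD 17: (15,-3.392) -> (23.5,11.33) [heading=60, draw]
    -- iteration 4/4 --
    BK 20: (23.5,11.33) -> (13.5,-5.99) [heading=60, draw]
    FD 17: (13.5,-5.99) -> (22,8.732) [heading=60, draw]
  ]
  -- iteration 3/3 --
  FD 13: (22,8.732) -> (28.5,19.99) [heading=60, draw]
  REPEAT 4 [
    -- iteration 1/4 --
    BK 20: (28.5,19.99) -> (18.5,2.67) [heading=60, draw]
    FD 17: (18.5,2.67) -> (27,17.392) [heading=60, draw]
    -- iteration 2/4 --
    BK 20: (27,17.392) -> (17,0.072) [heading=60, draw]
    FD 17: (17,0.072) -> (25.5,14.794) [heading=60, draw]
    -- iteration 3/4 --
    BK 20: (25.5,14.794) -> (15.5,-2.526) [heading=60, draw]
    FD 17: (15.5,-2.526) -> (24,12.196) [heading=60, draw]
    -- iteration 4/4 --
    BK 20: (24,12.196) -> (14,-5.124) [heading=60, draw]
    FD 17: (14,-5.124) -> (22.5,9.598) [heading=60, draw]
  ]
]
FD 7: (22.5,9.598) -> (26,15.66) [heading=60, draw]
FD 15: (26,15.66) -> (33.5,28.651) [heading=60, draw]
FD 6: (33.5,28.651) -> (36.5,33.847) [heading=60, draw]
Final: pos=(36.5,33.847), heading=60, 32 segment(s) drawn

Segment lengths:
  seg 1: (-9,7) -> (4,7), length = 13
  seg 2: (4,7) -> (21,7), length = 17
  seg 3: (21,7) -> (27.5,18.258), length = 13
  seg 4: (27.5,18.258) -> (17.5,0.938), length = 20
  seg 5: (17.5,0.938) -> (26,15.66), length = 17
  seg 6: (26,15.66) -> (16,-1.66), length = 20
  seg 7: (16,-1.66) -> (24.5,13.062), length = 17
  seg 8: (24.5,13.062) -> (14.5,-4.258), length = 20
  seg 9: (14.5,-4.258) -> (23,10.464), length = 17
  seg 10: (23,10.464) -> (13,-6.856), length = 20
  seg 11: (13,-6.856) -> (21.5,7.866), length = 17
  seg 12: (21.5,7.866) -> (28,19.124), length = 13
  seg 13: (28,19.124) -> (18,1.804), length = 20
  seg 14: (18,1.804) -> (26.5,16.526), length = 17
  seg 15: (26.5,16.526) -> (16.5,-0.794), length = 20
  seg 16: (16.5,-0.794) -> (25,13.928), length = 17
  seg 17: (25,13.928) -> (15,-3.392), length = 20
  seg 18: (15,-3.392) -> (23.5,11.33), length = 17
  seg 19: (23.5,11.33) -> (13.5,-5.99), length = 20
  seg 20: (13.5,-5.99) -> (22,8.732), length = 17
  seg 21: (22,8.732) -> (28.5,19.99), length = 13
  seg 22: (28.5,19.99) -> (18.5,2.67), length = 20
  seg 23: (18.5,2.67) -> (27,17.392), length = 17
  seg 24: (27,17.392) -> (17,0.072), length = 20
  seg 25: (17,0.072) -> (25.5,14.794), length = 17
  seg 26: (25.5,14.794) -> (15.5,-2.526), length = 20
  seg 27: (15.5,-2.526) -> (24,12.196), length = 17
  seg 28: (24,12.196) -> (14,-5.124), length = 20
  seg 29: (14,-5.124) -> (22.5,9.598), length = 17
  seg 30: (22.5,9.598) -> (26,15.66), length = 7
  seg 31: (26,15.66) -> (33.5,28.651), length = 15
  seg 32: (33.5,28.651) -> (36.5,33.847), length = 6
Total = 541

Answer: 541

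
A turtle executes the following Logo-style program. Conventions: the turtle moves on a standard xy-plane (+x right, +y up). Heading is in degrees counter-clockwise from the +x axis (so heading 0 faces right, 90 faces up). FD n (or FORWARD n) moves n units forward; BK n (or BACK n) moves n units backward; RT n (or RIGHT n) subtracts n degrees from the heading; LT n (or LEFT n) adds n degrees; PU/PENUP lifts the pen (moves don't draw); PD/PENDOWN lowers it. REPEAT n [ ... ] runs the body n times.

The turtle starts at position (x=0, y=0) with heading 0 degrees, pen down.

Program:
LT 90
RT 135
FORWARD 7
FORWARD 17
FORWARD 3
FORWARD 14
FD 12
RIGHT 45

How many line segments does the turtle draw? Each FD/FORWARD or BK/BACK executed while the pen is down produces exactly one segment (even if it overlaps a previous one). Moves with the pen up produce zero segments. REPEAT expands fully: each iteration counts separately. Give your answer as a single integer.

Executing turtle program step by step:
Start: pos=(0,0), heading=0, pen down
LT 90: heading 0 -> 90
RT 135: heading 90 -> 315
FD 7: (0,0) -> (4.95,-4.95) [heading=315, draw]
FD 17: (4.95,-4.95) -> (16.971,-16.971) [heading=315, draw]
FD 3: (16.971,-16.971) -> (19.092,-19.092) [heading=315, draw]
FD 14: (19.092,-19.092) -> (28.991,-28.991) [heading=315, draw]
FD 12: (28.991,-28.991) -> (37.477,-37.477) [heading=315, draw]
RT 45: heading 315 -> 270
Final: pos=(37.477,-37.477), heading=270, 5 segment(s) drawn
Segments drawn: 5

Answer: 5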